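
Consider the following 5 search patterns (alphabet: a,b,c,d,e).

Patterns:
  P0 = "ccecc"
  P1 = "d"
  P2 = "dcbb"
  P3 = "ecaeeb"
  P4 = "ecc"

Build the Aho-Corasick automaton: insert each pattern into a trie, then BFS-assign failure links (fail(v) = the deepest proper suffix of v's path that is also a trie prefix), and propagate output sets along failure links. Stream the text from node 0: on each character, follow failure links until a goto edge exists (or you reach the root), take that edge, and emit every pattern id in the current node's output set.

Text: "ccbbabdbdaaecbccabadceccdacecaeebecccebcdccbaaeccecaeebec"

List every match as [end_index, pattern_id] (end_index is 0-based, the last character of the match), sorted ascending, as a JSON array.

Build automaton:
Trie (insert patterns):
  0='ε' goto c→1 d→6 e→10
  1='c' goto c→2
  2='cc' goto e→3
  3='cce' goto c→4
  4='ccec' goto c→5
  5='ccecc' goto ·  [P0 ends]
  6='d' goto c→7  [P1 ends]
  7='dc' goto b→8
  8='dcb' goto b→9
  9='dcbb' goto ·  [P2 ends]
  10='e' goto c→11
  11='ec' goto a→12 c→16
  12='eca' goto e→13
  13='ecae' goto e→14
  14='ecaee' goto b→15
  15='ecaeeb' goto ·  [P3 ends]
  16='ecc' goto ·  [P4 ends]

Failure links (BFS by depth):
  fail(1) 'c': from fail(0)=0 chase 'c': 0 ⇒ 0;  out=∅∪out(0)=∅
  fail(6) 'd': from fail(0)=0 chase 'd': 0 ⇒ 0;  out={1}∪out(0)={1}
  fail(10) 'e': from fail(0)=0 chase 'e': 0 ⇒ 0;  out=∅∪out(0)=∅
  fail(2) 'cc': from fail(1)=0 chase 'c': 0 ⇒ 1;  out=∅∪out(1)=∅
  fail(7) 'dc': from fail(6)=0 chase 'c': 0 ⇒ 1;  out=∅∪out(1)=∅
  fail(11) 'ec': from fail(10)=0 chase 'c': 0 ⇒ 1;  out=∅∪out(1)=∅
  fail(3) 'cce': from fail(2)=1 chase 'e': 1→0 ⇒ 10;  out=∅∪out(10)=∅
  fail(8) 'dcb': from fail(7)=1 chase 'b': 1→0 ⇒ 0;  out=∅∪out(0)=∅
  fail(12) 'eca': from fail(11)=1 chase 'a': 1→0 ⇒ 0;  out=∅∪out(0)=∅
  fail(16) 'ecc': from fail(11)=1 chase 'c': 1 ⇒ 2;  out={4}∪out(2)={4}
  fail(4) 'ccec': from fail(3)=10 chase 'c': 10 ⇒ 11;  out=∅∪out(11)=∅
  fail(9) 'dcbb': from fail(8)=0 chase 'b': 0 ⇒ 0;  out={2}∪out(0)={2}
  fail(13) 'ecae': from fail(12)=0 chase 'e': 0 ⇒ 10;  out=∅∪out(10)=∅
  fail(5) 'ccecc': from fail(4)=11 chase 'c': 11 ⇒ 16;  out={0}∪out(16)={0,4}
  fail(14) 'ecaee': from fail(13)=10 chase 'e': 10→0 ⇒ 10;  out=∅∪out(10)=∅
  fail(15) 'ecaeeb': from fail(14)=10 chase 'b': 10→0 ⇒ 0;  out={3}∪out(0)={3}

Text stream:
i=0 'c': node 0→1
i=1 'c': node 1→2
i=2 'b': node 2→0 (via fail)
i=3 'b': node 0→0
i=4 'a': node 0→0
i=5 'b': node 0→0
i=6 'd': node 0→6  ** P1@[6:6]
i=7 'b': node 6→0 (via fail)
i=8 'd': node 0→6  ** P1@[8:8]
i=9 'a': node 6→0 (via fail)
i=10 'a': node 0→0
i=11 'e': node 0→10
i=12 'c': node 10→11
i=13 'b': node 11→0 (via fail)
i=14 'c': node 0→1
i=15 'c': node 1→2
i=16 'a': node 2→0 (via fail)
i=17 'b': node 0→0
i=18 'a': node 0→0
i=19 'd': node 0→6  ** P1@[19:19]
i=20 'c': node 6→7
i=21 'e': node 7→10 (via fail)
i=22 'c': node 10→11
i=23 'c': node 11→16  ** P4@[21:23]
i=24 'd': node 16→6 (via fail)  ** P1@[24:24]
i=25 'a': node 6→0 (via fail)
i=26 'c': node 0→1
i=27 'e': node 1→10 (via fail)
i=28 'c': node 10→11
i=29 'a': node 11→12
i=30 'e': node 12→13
i=31 'e': node 13→14
i=32 'b': node 14→15  ** P3@[27:32]
i=33 'e': node 15→10 (via fail)
i=34 'c': node 10→11
i=35 'c': node 11→16  ** P4@[33:35]
i=36 'c': node 16→2 (via fail)
i=37 'e': node 2→3
i=38 'b': node 3→0 (via fail)
i=39 'c': node 0→1
i=40 'd': node 1→6 (via fail)  ** P1@[40:40]
i=41 'c': node 6→7
i=42 'c': node 7→2 (via fail)
i=43 'b': node 2→0 (via fail)
i=44 'a': node 0→0
i=45 'a': node 0→0
i=46 'e': node 0→10
i=47 'c': node 10→11
i=48 'c': node 11→16  ** P4@[46:48]
i=49 'e': node 16→3 (via fail)
i=50 'c': node 3→4
i=51 'a': node 4→12 (via fail)
i=52 'e': node 12→13
i=53 'e': node 13→14
i=54 'b': node 14→15  ** P3@[49:54]
i=55 'e': node 15→10 (via fail)
i=56 'c': node 10→11

All matches (sorted): [[6,1],[8,1],[19,1],[23,4],[24,1],[32,3],[35,4],[40,1],[48,4],[54,3]]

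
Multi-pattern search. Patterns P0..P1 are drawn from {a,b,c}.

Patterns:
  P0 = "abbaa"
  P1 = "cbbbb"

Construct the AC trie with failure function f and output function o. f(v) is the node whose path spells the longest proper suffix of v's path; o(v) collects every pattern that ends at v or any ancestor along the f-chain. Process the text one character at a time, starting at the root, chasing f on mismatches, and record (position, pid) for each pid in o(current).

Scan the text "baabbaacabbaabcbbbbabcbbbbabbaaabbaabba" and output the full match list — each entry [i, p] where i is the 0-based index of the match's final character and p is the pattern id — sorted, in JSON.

Build:
Trie (insert patterns):
  0='ε' goto a→1 c→6
  1='a' goto b→2
  2='ab' goto b→3
  3='abb' goto a→4
  4='abba' goto a→5
  5='abbaa' goto ·  ←P0
  6='c' goto b→7
  7='cb' goto b→8
  8='cbb' goto b→9
  9='cbbb' goto b→10
  10='cbbbb' goto ·  ←P1

Failure links (BFS by depth):
  fail(1) 'a': from fail(0)=0 chase 'a': 0 ⇒ 0;  out=∅∪out(0)=∅
  fail(6) 'c': from fail(0)=0 chase 'c': 0 ⇒ 0;  out=∅∪out(0)=∅
  fail(2) 'ab': from fail(1)=0 chase 'b': 0 ⇒ 0;  out=∅∪out(0)=∅
  fail(7) 'cb': from fail(6)=0 chase 'b': 0 ⇒ 0;  out=∅∪out(0)=∅
  fail(3) 'abb': from fail(2)=0 chase 'b': 0 ⇒ 0;  out=∅∪out(0)=∅
  fail(8) 'cbb': from fail(7)=0 chase 'b': 0 ⇒ 0;  out=∅∪out(0)=∅
  fail(4) 'abba': from fail(3)=0 chase 'a': 0 ⇒ 1;  out=∅∪out(1)=∅
  fail(9) 'cbbb': from fail(8)=0 chase 'b': 0 ⇒ 0;  out=∅∪out(0)=∅
  fail(5) 'abbaa': from fail(4)=1 chase 'a': 1→0 ⇒ 1;  out={0}∪out(1)={0}
  fail(10) 'cbbbb': from fail(9)=0 chase 'b': 0 ⇒ 0;  out={1}∪out(0)={1}

Run:
pos 0 'b': at 0
pos 1 'a': at 1
pos 2 'a': at 1 (fail-walked)
pos 3 'b': at 2
pos 4 'b': at 3
pos 5 'a': at 4
pos 6 'a': at 5  → match P0@[2:6]
pos 7 'c': at 6 (fail-walked)
pos 8 'a': at 1 (fail-walked)
pos 9 'b': at 2
pos 10 'b': at 3
pos 11 'a': at 4
pos 12 'a': at 5  → match P0@[8:12]
pos 13 'b': at 2 (fail-walked)
pos 14 'c': at 6 (fail-walked)
pos 15 'b': at 7
pos 16 'b': at 8
pos 17 'b': at 9
pos 18 'b': at 10  → match P1@[14:18]
pos 19 'a': at 1 (fail-walked)
pos 20 'b': at 2
pos 21 'c': at 6 (fail-walked)
pos 22 'b': at 7
pos 23 'b': at 8
pos 24 'b': at 9
pos 25 'b': at 10  → match P1@[21:25]
pos 26 'a': at 1 (fail-walked)
pos 27 'b': at 2
pos 28 'b': at 3
pos 29 'a': at 4
pos 30 'a': at 5  → match P0@[26:30]
pos 31 'a': at 1 (fail-walked)
pos 32 'b': at 2
pos 33 'b': at 3
pos 34 'a': at 4
pos 35 'a': at 5  → match P0@[31:35]
pos 36 'b': at 2 (fail-walked)
pos 37 'b': at 3
pos 38 'a': at 4

All matches (sorted): [[6,0],[12,0],[18,1],[25,1],[30,0],[35,0]]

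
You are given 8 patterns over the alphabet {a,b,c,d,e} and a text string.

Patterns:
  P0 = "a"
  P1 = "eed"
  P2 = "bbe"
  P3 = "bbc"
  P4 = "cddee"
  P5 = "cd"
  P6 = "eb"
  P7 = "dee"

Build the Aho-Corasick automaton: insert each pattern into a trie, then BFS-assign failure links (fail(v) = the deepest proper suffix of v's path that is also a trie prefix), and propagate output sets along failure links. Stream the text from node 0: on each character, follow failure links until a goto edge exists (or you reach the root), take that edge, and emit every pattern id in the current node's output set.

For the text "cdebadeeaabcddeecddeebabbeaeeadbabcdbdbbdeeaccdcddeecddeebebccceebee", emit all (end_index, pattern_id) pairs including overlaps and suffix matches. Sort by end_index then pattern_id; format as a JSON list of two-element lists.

Build automaton:
Trie nodes:
  0='ε' goto a→1 b→5 c→9 d→15 e→2
  1='a' goto ·  [P0 ends]
  2='e' goto b→14 e→3
  3='ee' goto d→4
  4='eed' goto ·  [P1 ends]
  5='b' goto b→6
  6='bb' goto c→8 e→7
  7='bbe' goto ·  [P2 ends]
  8='bbc' goto ·  [P3 ends]
  9='c' goto d→10
  10='cd' goto d→11  [P5 ends]
  11='cdd' goto e→12
  12='cdde' goto e→13
  13='cddee' goto ·  [P4 ends]
  14='eb' goto ·  [P6 ends]
  15='d' goto e→16
  16='de' goto e→17
  17='dee' goto ·  [P7 ends]

BFS fail/out derivation:
  fail(1) 'a': from fail(0)=0 chase 'a': 0 ⇒ 0;  out={0}∪out(0)={0}
  fail(2) 'e': from fail(0)=0 chase 'e': 0 ⇒ 0;  out=∅∪out(0)=∅
  fail(5) 'b': from fail(0)=0 chase 'b': 0 ⇒ 0;  out=∅∪out(0)=∅
  fail(9) 'c': from fail(0)=0 chase 'c': 0 ⇒ 0;  out=∅∪out(0)=∅
  fail(15) 'd': from fail(0)=0 chase 'd': 0 ⇒ 0;  out=∅∪out(0)=∅
  fail(3) 'ee': from fail(2)=0 chase 'e': 0 ⇒ 2;  out=∅∪out(2)=∅
  fail(6) 'bb': from fail(5)=0 chase 'b': 0 ⇒ 5;  out=∅∪out(5)=∅
  fail(10) 'cd': from fail(9)=0 chase 'd': 0 ⇒ 15;  out={5}∪out(15)={5}
  fail(14) 'eb': from fail(2)=0 chase 'b': 0 ⇒ 5;  out={6}∪out(5)={6}
  fail(16) 'de': from fail(15)=0 chase 'e': 0 ⇒ 2;  out=∅∪out(2)=∅
  fail(4) 'eed': from fail(3)=2 chase 'd': 2→0 ⇒ 15;  out={1}∪out(15)={1}
  fail(7) 'bbe': from fail(6)=5 chase 'e': 5→0 ⇒ 2;  out={2}∪out(2)={2}
  fail(8) 'bbc': from fail(6)=5 chase 'c': 5→0 ⇒ 9;  out={3}∪out(9)={3}
  fail(11) 'cdd': from fail(10)=15 chase 'd': 15→0 ⇒ 15;  out=∅∪out(15)=∅
  fail(17) 'dee': from fail(16)=2 chase 'e': 2 ⇒ 3;  out={7}∪out(3)={7}
  fail(12) 'cdde': from fail(11)=15 chase 'e': 15 ⇒ 16;  out=∅∪out(16)=∅
  fail(13) 'cddee': from fail(12)=16 chase 'e': 16 ⇒ 17;  out={4}∪out(17)={4,7}

Scan:
pos 0 'c': at 9
pos 1 'd': at 10  emit P5@[0:1]
pos 2 'e': at 16 (fail-walked)
pos 3 'b': at 14 (fail-walked)  emit P6@[2:3]
pos 4 'a': at 1 (fail-walked)  emit P0@[4:4]
pos 5 'd': at 15 (fail-walked)
pos 6 'e': at 16
pos 7 'e': at 17  emit P7@[5:7]
pos 8 'a': at 1 (fail-walked)  emit P0@[8:8]
pos 9 'a': at 1 (fail-walked)  emit P0@[9:9]
pos 10 'b': at 5 (fail-walked)
pos 11 'c': at 9 (fail-walked)
pos 12 'd': at 10  emit P5@[11:12]
pos 13 'd': at 11
pos 14 'e': at 12
pos 15 'e': at 13  emit P4@[11:15],P7@[13:15]
pos 16 'c': at 9 (fail-walked)
pos 17 'd': at 10  emit P5@[16:17]
pos 18 'd': at 11
pos 19 'e': at 12
pos 20 'e': at 13  emit P4@[16:20],P7@[18:20]
pos 21 'b': at 14 (fail-walked)  emit P6@[20:21]
pos 22 'a': at 1 (fail-walked)  emit P0@[22:22]
pos 23 'b': at 5 (fail-walked)
pos 24 'b': at 6
pos 25 'e': at 7  emit P2@[23:25]
pos 26 'a': at 1 (fail-walked)  emit P0@[26:26]
pos 27 'e': at 2 (fail-walked)
pos 28 'e': at 3
pos 29 'a': at 1 (fail-walked)  emit P0@[29:29]
pos 30 'd': at 15 (fail-walked)
pos 31 'b': at 5 (fail-walked)
pos 32 'a': at 1 (fail-walked)  emit P0@[32:32]
pos 33 'b': at 5 (fail-walked)
pos 34 'c': at 9 (fail-walked)
pos 35 'd': at 10  emit P5@[34:35]
pos 36 'b': at 5 (fail-walked)
pos 37 'd': at 15 (fail-walked)
pos 38 'b': at 5 (fail-walked)
pos 39 'b': at 6
pos 40 'd': at 15 (fail-walked)
pos 41 'e': at 16
pos 42 'e': at 17  emit P7@[40:42]
pos 43 'a': at 1 (fail-walked)  emit P0@[43:43]
pos 44 'c': at 9 (fail-walked)
pos 45 'c': at 9 (fail-walked)
pos 46 'd': at 10  emit P5@[45:46]
pos 47 'c': at 9 (fail-walked)
pos 48 'd': at 10  emit P5@[47:48]
pos 49 'd': at 11
pos 50 'e': at 12
pos 51 'e': at 13  emit P4@[47:51],P7@[49:51]
pos 52 'c': at 9 (fail-walked)
pos 53 'd': at 10  emit P5@[52:53]
pos 54 'd': at 11
pos 55 'e': at 12
pos 56 'e': at 13  emit P4@[52:56],P7@[54:56]
pos 57 'b': at 14 (fail-walked)  emit P6@[56:57]
pos 58 'e': at 2 (fail-walked)
pos 59 'b': at 14  emit P6@[58:59]
pos 60 'c': at 9 (fail-walked)
pos 61 'c': at 9 (fail-walked)
pos 62 'c': at 9 (fail-walked)
pos 63 'e': at 2 (fail-walked)
pos 64 'e': at 3
pos 65 'b': at 14 (fail-walked)  emit P6@[64:65]
pos 66 'e': at 2 (fail-walked)
pos 67 'e': at 3

Result: [[1,5],[3,6],[4,0],[7,7],[8,0],[9,0],[12,5],[15,4],[15,7],[17,5],[20,4],[20,7],[21,6],[22,0],[25,2],[26,0],[29,0],[32,0],[35,5],[42,7],[43,0],[46,5],[48,5],[51,4],[51,7],[53,5],[56,4],[56,7],[57,6],[59,6],[65,6]]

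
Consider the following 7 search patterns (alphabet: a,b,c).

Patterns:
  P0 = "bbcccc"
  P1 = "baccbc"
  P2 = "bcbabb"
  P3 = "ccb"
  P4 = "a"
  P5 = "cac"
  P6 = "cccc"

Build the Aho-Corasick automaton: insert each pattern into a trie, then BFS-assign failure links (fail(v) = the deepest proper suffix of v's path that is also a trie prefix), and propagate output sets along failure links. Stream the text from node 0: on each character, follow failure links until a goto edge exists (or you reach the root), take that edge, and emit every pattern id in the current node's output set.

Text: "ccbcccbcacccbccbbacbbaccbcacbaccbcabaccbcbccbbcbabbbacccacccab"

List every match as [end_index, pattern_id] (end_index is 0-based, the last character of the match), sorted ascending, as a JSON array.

Build:
Trie nodes:
  0='ε' goto a→20 b→1 c→17
  1='b' goto a→7 b→2 c→12
  2='bb' goto c→3
  3='bbc' goto c→4
  4='bbcc' goto c→5
  5='bbccc' goto c→6
  6='bbcccc' goto ·  [P0 ends]
  7='ba' goto c→8
  8='bac' goto c→9
  9='bacc' goto b→10
  10='baccb' goto c→11
  11='baccbc' goto ·  [P1 ends]
  12='bc' goto b→13
  13='bcb' goto a→14
  14='bcba' goto b→15
  15='bcbab' goto b→16
  16='bcbabb' goto ·  [P2 ends]
  17='c' goto a→21 c→18
  18='cc' goto b→19 c→23
  19='ccb' goto ·  [P3 ends]
  20='a' goto ·  [P4 ends]
  21='ca' goto c→22
  22='cac' goto ·  [P5 ends]
  23='ccc' goto c→24
  24='cccc' goto ·  [P6 ends]

BFS fail/out derivation:
  n1('b'): parent n0 fail=0; on 'b' 0 → fail=0;  out ∅∪∅=∅
  n17('c'): parent n0 fail=0; on 'c' 0 → fail=0;  out ∅∪∅=∅
  n20('a'): parent n0 fail=0; on 'a' 0 → fail=0;  out {4}∪∅={4}
  n2('bb'): parent n1 fail=0; on 'b' 0 → fail=1;  out ∅∪∅=∅
  n7('ba'): parent n1 fail=0; on 'a' 0 → fail=20;  out ∅∪{4}={4}
  n12('bc'): parent n1 fail=0; on 'c' 0 → fail=17;  out ∅∪∅=∅
  n18('cc'): parent n17 fail=0; on 'c' 0 → fail=17;  out ∅∪∅=∅
  n21('ca'): parent n17 fail=0; on 'a' 0 → fail=20;  out ∅∪{4}={4}
  n3('bbc'): parent n2 fail=1; on 'c' 1 → fail=12;  out ∅∪∅=∅
  n8('bac'): parent n7 fail=20; on 'c' 20→0 → fail=17;  out ∅∪∅=∅
  n13('bcb'): parent n12 fail=17; on 'b' 17→0 → fail=1;  out ∅∪∅=∅
  n19('ccb'): parent n18 fail=17; on 'b' 17→0 → fail=1;  out {3}∪∅={3}
  n22('cac'): parent n21 fail=20; on 'c' 20→0 → fail=17;  out {5}∪∅={5}
  n23('ccc'): parent n18 fail=17; on 'c' 17 → fail=18;  out ∅∪∅=∅
  n4('bbcc'): parent n3 fail=12; on 'c' 12→17 → fail=18;  out ∅∪∅=∅
  n9('bacc'): parent n8 fail=17; on 'c' 17 → fail=18;  out ∅∪∅=∅
  n14('bcba'): parent n13 fail=1; on 'a' 1 → fail=7;  out ∅∪{4}={4}
  n24('cccc'): parent n23 fail=18; on 'c' 18 → fail=23;  out {6}∪∅={6}
  n5('bbccc'): parent n4 fail=18; on 'c' 18 → fail=23;  out ∅∪∅=∅
  n10('baccb'): parent n9 fail=18; on 'b' 18 → fail=19;  out ∅∪{3}={3}
  n15('bcbab'): parent n14 fail=7; on 'b' 7→20→0 → fail=1;  out ∅∪∅=∅
  n6('bbcccc'): parent n5 fail=23; on 'c' 23 → fail=24;  out {0}∪{6}={0,6}
  n11('baccbc'): parent n10 fail=19; on 'c' 19→1 → fail=12;  out {1}∪∅={1}
  n16('bcbabb'): parent n15 fail=1; on 'b' 1 → fail=2;  out {2}∪∅={2}

Text stream:
i=0 'c': node 0→17
i=1 'c': node 17→18
i=2 'b': node 18→19  ** P3@[0:2]
i=3 'c': node 19→12 (via fail)
i=4 'c': node 12→18 (via fail)
i=5 'c': node 18→23
i=6 'b': node 23→19 (via fail)  ** P3@[4:6]
i=7 'c': node 19→12 (via fail)
i=8 'a': node 12→21 (via fail)  ** P4@[8:8]
i=9 'c': node 21→22  ** P5@[7:9]
i=10 'c': node 22→18 (via fail)
i=11 'c': node 18→23
i=12 'b': node 23→19 (via fail)  ** P3@[10:12]
i=13 'c': node 19→12 (via fail)
i=14 'c': node 12→18 (via fail)
i=15 'b': node 18→19  ** P3@[13:15]
i=16 'b': node 19→2 (via fail)
i=17 'a': node 2→7 (via fail)  ** P4@[17:17]
i=18 'c': node 7→8
i=19 'b': node 8→1 (via fail)
i=20 'b': node 1→2
i=21 'a': node 2→7 (via fail)  ** P4@[21:21]
i=22 'c': node 7→8
i=23 'c': node 8→9
i=24 'b': node 9→10  ** P3@[22:24]
i=25 'c': node 10→11  ** P1@[20:25]
i=26 'a': node 11→21 (via fail)  ** P4@[26:26]
i=27 'c': node 21→22  ** P5@[25:27]
i=28 'b': node 22→1 (via fail)
i=29 'a': node 1→7  ** P4@[29:29]
i=30 'c': node 7→8
i=31 'c': node 8→9
i=32 'b': node 9→10  ** P3@[30:32]
i=33 'c': node 10→11  ** P1@[28:33]
i=34 'a': node 11→21 (via fail)  ** P4@[34:34]
i=35 'b': node 21→1 (via fail)
i=36 'a': node 1→7  ** P4@[36:36]
i=37 'c': node 7→8
i=38 'c': node 8→9
i=39 'b': node 9→10  ** P3@[37:39]
i=40 'c': node 10→11  ** P1@[35:40]
i=41 'b': node 11→13 (via fail)
i=42 'c': node 13→12 (via fail)
i=43 'c': node 12→18 (via fail)
i=44 'b': node 18→19  ** P3@[42:44]
i=45 'b': node 19→2 (via fail)
i=46 'c': node 2→3
i=47 'b': node 3→13 (via fail)
i=48 'a': node 13→14  ** P4@[48:48]
i=49 'b': node 14→15
i=50 'b': node 15→16  ** P2@[45:50]
i=51 'b': node 16→2 (via fail)
i=52 'a': node 2→7 (via fail)  ** P4@[52:52]
i=53 'c': node 7→8
i=54 'c': node 8→9
i=55 'c': node 9→23 (via fail)
i=56 'a': node 23→21 (via fail)  ** P4@[56:56]
i=57 'c': node 21→22  ** P5@[55:57]
i=58 'c': node 22→18 (via fail)
i=59 'c': node 18→23
i=60 'a': node 23→21 (via fail)  ** P4@[60:60]
i=61 'b': node 21→1 (via fail)

Result: [[2,3],[6,3],[8,4],[9,5],[12,3],[15,3],[17,4],[21,4],[24,3],[25,1],[26,4],[27,5],[29,4],[32,3],[33,1],[34,4],[36,4],[39,3],[40,1],[44,3],[48,4],[50,2],[52,4],[56,4],[57,5],[60,4]]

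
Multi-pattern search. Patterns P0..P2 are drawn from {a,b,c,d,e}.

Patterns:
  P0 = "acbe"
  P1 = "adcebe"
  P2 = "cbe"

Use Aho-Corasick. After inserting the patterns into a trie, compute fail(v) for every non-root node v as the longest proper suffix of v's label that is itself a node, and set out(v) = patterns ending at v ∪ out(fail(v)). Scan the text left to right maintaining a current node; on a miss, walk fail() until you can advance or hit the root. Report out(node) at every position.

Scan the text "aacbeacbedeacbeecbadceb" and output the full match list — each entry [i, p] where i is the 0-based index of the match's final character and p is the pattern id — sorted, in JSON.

Build:
Trie (insert patterns):
  n0 'ε': a→1 c→10
  n1 'a': c→2 d→5
  n2 'ac': b→3
  n3 'acb': e→4
  n4 'acbe': ·  [P0 ends]
  n5 'ad': c→6
  n6 'adc': e→7
  n7 'adce': b→8
  n8 'adceb': e→9
  n9 'adcebe': ·  [P1 ends]
  n10 'c': b→11
  n11 'cb': e→12
  n12 'cbe': ·  [P2 ends]

Failure links (BFS by depth):
  n1('a'): parent n0 fail=0; on 'a' 0 → fail=0;  out ∅∪∅=∅
  n10('c'): parent n0 fail=0; on 'c' 0 → fail=0;  out ∅∪∅=∅
  n2('ac'): parent n1 fail=0; on 'c' 0 → fail=10;  out ∅∪∅=∅
  n5('ad'): parent n1 fail=0; on 'd' 0 → fail=0;  out ∅∪∅=∅
  n11('cb'): parent n10 fail=0; on 'b' 0 → fail=0;  out ∅∪∅=∅
  n3('acb'): parent n2 fail=10; on 'b' 10 → fail=11;  out ∅∪∅=∅
  n6('adc'): parent n5 fail=0; on 'c' 0 → fail=10;  out ∅∪∅=∅
  n12('cbe'): parent n11 fail=0; on 'e' 0 → fail=0;  out {2}∪∅={2}
  n4('acbe'): parent n3 fail=11; on 'e' 11 → fail=12;  out {0}∪{2}={0,2}
  n7('adce'): parent n6 fail=10; on 'e' 10→0 → fail=0;  out ∅∪∅=∅
  n8('adceb'): parent n7 fail=0; on 'b' 0 → fail=0;  out ∅∪∅=∅
  n9('adcebe'): parent n8 fail=0; on 'e' 0 → fail=0;  out {1}∪∅={1}

Scan:
[0] read 'a'  n0⇒n1
[1] read 'a'  n1⇒n1 (fail-walked)
[2] read 'c'  n1⇒n2
[3] read 'b'  n2⇒n3
[4] read 'e'  n3⇒n4  emit P0@[1:4],P2@[2:4]
[5] read 'a'  n4⇒n1 (fail-walked)
[6] read 'c'  n1⇒n2
[7] read 'b'  n2⇒n3
[8] read 'e'  n3⇒n4  emit P0@[5:8],P2@[6:8]
[9] read 'd'  n4⇒n0 (fail-walked)
[10] read 'e'  n0⇒n0
[11] read 'a'  n0⇒n1
[12] read 'c'  n1⇒n2
[13] read 'b'  n2⇒n3
[14] read 'e'  n3⇒n4  emit P0@[11:14],P2@[12:14]
[15] read 'e'  n4⇒n0 (fail-walked)
[16] read 'c'  n0⇒n10
[17] read 'b'  n10⇒n11
[18] read 'a'  n11⇒n1 (fail-walked)
[19] read 'd'  n1⇒n5
[20] read 'c'  n5⇒n6
[21] read 'e'  n6⇒n7
[22] read 'b'  n7⇒n8

Matches: [[4,0],[4,2],[8,0],[8,2],[14,0],[14,2]]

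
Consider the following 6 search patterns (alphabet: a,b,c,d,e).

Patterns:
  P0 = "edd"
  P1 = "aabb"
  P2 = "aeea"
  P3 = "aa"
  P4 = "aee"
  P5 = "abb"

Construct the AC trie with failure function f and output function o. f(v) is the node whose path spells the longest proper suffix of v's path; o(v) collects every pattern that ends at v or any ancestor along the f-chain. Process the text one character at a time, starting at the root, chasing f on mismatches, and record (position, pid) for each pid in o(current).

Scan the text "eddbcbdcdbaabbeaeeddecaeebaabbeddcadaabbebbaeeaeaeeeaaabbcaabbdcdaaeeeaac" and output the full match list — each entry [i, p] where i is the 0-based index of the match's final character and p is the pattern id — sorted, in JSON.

Build:
Trie nodes:
  n0 'ε': a→4 e→1
  n1 'e': d→2
  n2 'ed': d→3
  n3 'edd': ·  ←P0
  n4 'a': a→5 b→11 e→8
  n5 'aa': b→6  ←P3
  n6 'aab': b→7
  n7 'aabb': ·  ←P1
  n8 'ae': e→9
  n9 'aee': a→10  ←P4
  n10 'aeea': ·  ←P2
  n11 'ab': b→12
  n12 'abb': ·  ←P5

Failure links (BFS by depth):
  fail(1) 'e': from fail(0)=0 chase 'e': 0 ⇒ 0;  out=∅∪out(0)=∅
  fail(4) 'a': from fail(0)=0 chase 'a': 0 ⇒ 0;  out=∅∪out(0)=∅
  fail(2) 'ed': from fail(1)=0 chase 'd': 0 ⇒ 0;  out=∅∪out(0)=∅
  fail(5) 'aa': from fail(4)=0 chase 'a': 0 ⇒ 4;  out={3}∪out(4)={3}
  fail(8) 'ae': from fail(4)=0 chase 'e': 0 ⇒ 1;  out=∅∪out(1)=∅
  fail(11) 'ab': from fail(4)=0 chase 'b': 0 ⇒ 0;  out=∅∪out(0)=∅
  fail(3) 'edd': from fail(2)=0 chase 'd': 0 ⇒ 0;  out={0}∪out(0)={0}
  fail(6) 'aab': from fail(5)=4 chase 'b': 4 ⇒ 11;  out=∅∪out(11)=∅
  fail(9) 'aee': from fail(8)=1 chase 'e': 1→0 ⇒ 1;  out={4}∪out(1)={4}
  fail(12) 'abb': from fail(11)=0 chase 'b': 0 ⇒ 0;  out={5}∪out(0)={5}
  fail(7) 'aabb': from fail(6)=11 chase 'b': 11 ⇒ 12;  out={1}∪out(12)={1,5}
  fail(10) 'aeea': from fail(9)=1 chase 'a': 1→0 ⇒ 4;  out={2}∪out(4)={2}

Text stream:
pos 0 'e': at 1
pos 1 'd': at 2
pos 2 'd': at 3  ** P0@[0:2]
pos 3 'b': at 0 ·f
pos 4 'c': at 0
pos 5 'b': at 0
pos 6 'd': at 0
pos 7 'c': at 0
pos 8 'd': at 0
pos 9 'b': at 0
pos 10 'a': at 4
pos 11 'a': at 5  ** P3@[10:11]
pos 12 'b': at 6
pos 13 'b': at 7  ** P1@[10:13],P5@[11:13]
pos 14 'e': at 1 ·f
pos 15 'a': at 4 ·f
pos 16 'e': at 8
pos 17 'e': at 9  ** P4@[15:17]
pos 18 'd': at 2 ·f
pos 19 'd': at 3  ** P0@[17:19]
pos 20 'e': at 1 ·f
pos 21 'c': at 0 ·f
pos 22 'a': at 4
pos 23 'e': at 8
pos 24 'e': at 9  ** P4@[22:24]
pos 25 'b': at 0 ·f
pos 26 'a': at 4
pos 27 'a': at 5  ** P3@[26:27]
pos 28 'b': at 6
pos 29 'b': at 7  ** P1@[26:29],P5@[27:29]
pos 30 'e': at 1 ·f
pos 31 'd': at 2
pos 32 'd': at 3  ** P0@[30:32]
pos 33 'c': at 0 ·f
pos 34 'a': at 4
pos 35 'd': at 0 ·f
pos 36 'a': at 4
pos 37 'a': at 5  ** P3@[36:37]
pos 38 'b': at 6
pos 39 'b': at 7  ** P1@[36:39],P5@[37:39]
pos 40 'e': at 1 ·f
pos 41 'b': at 0 ·f
pos 42 'b': at 0
pos 43 'a': at 4
pos 44 'e': at 8
pos 45 'e': at 9  ** P4@[43:45]
pos 46 'a': at 10  ** P2@[43:46]
pos 47 'e': at 8 ·f
pos 48 'a': at 4 ·f
pos 49 'e': at 8
pos 50 'e': at 9  ** P4@[48:50]
pos 51 'e': at 1 ·f
pos 52 'a': at 4 ·f
pos 53 'a': at 5  ** P3@[52:53]
pos 54 'a': at 5 ·f  ** P3@[53:54]
pos 55 'b': at 6
pos 56 'b': at 7  ** P1@[53:56],P5@[54:56]
pos 57 'c': at 0 ·f
pos 58 'a': at 4
pos 59 'a': at 5  ** P3@[58:59]
pos 60 'b': at 6
pos 61 'b': at 7  ** P1@[58:61],P5@[59:61]
pos 62 'd': at 0 ·f
pos 63 'c': at 0
pos 64 'd': at 0
pos 65 'a': at 4
pos 66 'a': at 5  ** P3@[65:66]
pos 67 'e': at 8 ·f
pos 68 'e': at 9  ** P4@[66:68]
pos 69 'e': at 1 ·f
pos 70 'a': at 4 ·f
pos 71 'a': at 5  ** P3@[70:71]
pos 72 'c': at 0 ·f

Result: [[2,0],[11,3],[13,1],[13,5],[17,4],[19,0],[24,4],[27,3],[29,1],[29,5],[32,0],[37,3],[39,1],[39,5],[45,4],[46,2],[50,4],[53,3],[54,3],[56,1],[56,5],[59,3],[61,1],[61,5],[66,3],[68,4],[71,3]]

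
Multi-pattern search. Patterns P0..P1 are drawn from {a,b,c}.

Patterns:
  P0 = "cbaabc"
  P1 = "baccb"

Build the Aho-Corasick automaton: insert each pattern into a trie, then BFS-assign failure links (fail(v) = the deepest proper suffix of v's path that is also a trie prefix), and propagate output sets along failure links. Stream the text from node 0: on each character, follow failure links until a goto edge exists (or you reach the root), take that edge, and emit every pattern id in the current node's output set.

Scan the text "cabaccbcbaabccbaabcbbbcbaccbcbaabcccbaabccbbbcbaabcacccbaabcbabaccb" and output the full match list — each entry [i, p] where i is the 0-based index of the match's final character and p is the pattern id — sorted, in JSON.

Build:
Trie nodes:
  n0 'ε': b→7 c→1
  n1 'c': b→2
  n2 'cb': a→3
  n3 'cba': a→4
  n4 'cbaa': b→5
  n5 'cbaab': c→6
  n6 'cbaabc': ·  [P0 ends]
  n7 'b': a→8
  n8 'ba': c→9
  n9 'bac': c→10
  n10 'bacc': b→11
  n11 'baccb': ·  [P1 ends]

BFS fail/out derivation:
  fail(1) 'c': from fail(0)=0 chase 'c': 0 ⇒ 0;  out=∅∪out(0)=∅
  fail(7) 'b': from fail(0)=0 chase 'b': 0 ⇒ 0;  out=∅∪out(0)=∅
  fail(2) 'cb': from fail(1)=0 chase 'b': 0 ⇒ 7;  out=∅∪out(7)=∅
  fail(8) 'ba': from fail(7)=0 chase 'a': 0 ⇒ 0;  out=∅∪out(0)=∅
  fail(3) 'cba': from fail(2)=7 chase 'a': 7 ⇒ 8;  out=∅∪out(8)=∅
  fail(9) 'bac': from fail(8)=0 chase 'c': 0 ⇒ 1;  out=∅∪out(1)=∅
  fail(4) 'cbaa': from fail(3)=8 chase 'a': 8→0 ⇒ 0;  out=∅∪out(0)=∅
  fail(10) 'bacc': from fail(9)=1 chase 'c': 1→0 ⇒ 1;  out=∅∪out(1)=∅
  fail(5) 'cbaab': from fail(4)=0 chase 'b': 0 ⇒ 7;  out=∅∪out(7)=∅
  fail(11) 'baccb': from fail(10)=1 chase 'b': 1 ⇒ 2;  out={1}∪out(2)={1}
  fail(6) 'cbaabc': from fail(5)=7 chase 'c': 7→0 ⇒ 1;  out={0}∪out(1)={0}

Run:
[0] read 'c'  n0⇒n1
[1] read 'a'  n1⇒n0 (fail-walked)
[2] read 'b'  n0⇒n7
[3] read 'a'  n7⇒n8
[4] read 'c'  n8⇒n9
[5] read 'c'  n9⇒n10
[6] read 'b'  n10⇒n11  ** P1@[2:6]
[7] read 'c'  n11⇒n1 (fail-walked)
[8] read 'b'  n1⇒n2
[9] read 'a'  n2⇒n3
[10] read 'a'  n3⇒n4
[11] read 'b'  n4⇒n5
[12] read 'c'  n5⇒n6  ** P0@[7:12]
[13] read 'c'  n6⇒n1 (fail-walked)
[14] read 'b'  n1⇒n2
[15] read 'a'  n2⇒n3
[16] read 'a'  n3⇒n4
[17] read 'b'  n4⇒n5
[18] read 'c'  n5⇒n6  ** P0@[13:18]
[19] read 'b'  n6⇒n2 (fail-walked)
[20] read 'b'  n2⇒n7 (fail-walked)
[21] read 'b'  n7⇒n7 (fail-walked)
[22] read 'c'  n7⇒n1 (fail-walked)
[23] read 'b'  n1⇒n2
[24] read 'a'  n2⇒n3
[25] read 'c'  n3⇒n9 (fail-walked)
[26] read 'c'  n9⇒n10
[27] read 'b'  n10⇒n11  ** P1@[23:27]
[28] read 'c'  n11⇒n1 (fail-walked)
[29] read 'b'  n1⇒n2
[30] read 'a'  n2⇒n3
[31] read 'a'  n3⇒n4
[32] read 'b'  n4⇒n5
[33] read 'c'  n5⇒n6  ** P0@[28:33]
[34] read 'c'  n6⇒n1 (fail-walked)
[35] read 'c'  n1⇒n1 (fail-walked)
[36] read 'b'  n1⇒n2
[37] read 'a'  n2⇒n3
[38] read 'a'  n3⇒n4
[39] read 'b'  n4⇒n5
[40] read 'c'  n5⇒n6  ** P0@[35:40]
[41] read 'c'  n6⇒n1 (fail-walked)
[42] read 'b'  n1⇒n2
[43] read 'b'  n2⇒n7 (fail-walked)
[44] read 'b'  n7⇒n7 (fail-walked)
[45] read 'c'  n7⇒n1 (fail-walked)
[46] read 'b'  n1⇒n2
[47] read 'a'  n2⇒n3
[48] read 'a'  n3⇒n4
[49] read 'b'  n4⇒n5
[50] read 'c'  n5⇒n6  ** P0@[45:50]
[51] read 'a'  n6⇒n0 (fail-walked)
[52] read 'c'  n0⇒n1
[53] read 'c'  n1⇒n1 (fail-walked)
[54] read 'c'  n1⇒n1 (fail-walked)
[55] read 'b'  n1⇒n2
[56] read 'a'  n2⇒n3
[57] read 'a'  n3⇒n4
[58] read 'b'  n4⇒n5
[59] read 'c'  n5⇒n6  ** P0@[54:59]
[60] read 'b'  n6⇒n2 (fail-walked)
[61] read 'a'  n2⇒n3
[62] read 'b'  n3⇒n7 (fail-walked)
[63] read 'a'  n7⇒n8
[64] read 'c'  n8⇒n9
[65] read 'c'  n9⇒n10
[66] read 'b'  n10⇒n11  ** P1@[62:66]

Result: [[6,1],[12,0],[18,0],[27,1],[33,0],[40,0],[50,0],[59,0],[66,1]]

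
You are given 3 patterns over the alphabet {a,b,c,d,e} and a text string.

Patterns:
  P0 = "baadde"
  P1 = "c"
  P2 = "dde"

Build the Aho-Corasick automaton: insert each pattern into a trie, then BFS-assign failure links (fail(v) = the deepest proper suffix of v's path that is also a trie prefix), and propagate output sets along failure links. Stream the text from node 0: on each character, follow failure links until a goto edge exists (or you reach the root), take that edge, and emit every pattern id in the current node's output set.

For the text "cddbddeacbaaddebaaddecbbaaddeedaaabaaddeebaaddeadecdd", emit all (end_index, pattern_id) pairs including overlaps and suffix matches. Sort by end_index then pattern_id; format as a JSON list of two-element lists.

Build:
Trie (insert patterns):
  n0 'ε': b→1 c→7 d→8
  n1 'b': a→2
  n2 'ba': a→3
  n3 'baa': d→4
  n4 'baad': d→5
  n5 'baadd': e→6
  n6 'baadde': ·  ←P0
  n7 'c': ·  ←P1
  n8 'd': d→9
  n9 'dd': e→10
  n10 'dde': ·  ←P2

BFS fail/out derivation:
  n1('b'): parent n0 fail=0; on 'b' 0 → fail=0;  out ∅∪∅=∅
  n7('c'): parent n0 fail=0; on 'c' 0 → fail=0;  out {1}∪∅={1}
  n8('d'): parent n0 fail=0; on 'd' 0 → fail=0;  out ∅∪∅=∅
  n2('ba'): parent n1 fail=0; on 'a' 0 → fail=0;  out ∅∪∅=∅
  n9('dd'): parent n8 fail=0; on 'd' 0 → fail=8;  out ∅∪∅=∅
  n3('baa'): parent n2 fail=0; on 'a' 0 → fail=0;  out ∅∪∅=∅
  n10('dde'): parent n9 fail=8; on 'e' 8→0 → fail=0;  out {2}∪∅={2}
  n4('baad'): parent n3 fail=0; on 'd' 0 → fail=8;  out ∅∪∅=∅
  n5('baadd'): parent n4 fail=8; on 'd' 8 → fail=9;  out ∅∪∅=∅
  n6('baadde'): parent n5 fail=9; on 'e' 9 → fail=10;  out {0}∪{2}={0,2}

Scan:
pos 0 'c': at 7  emit P1@[0:0]
pos 1 'd': at 8 (via fail)
pos 2 'd': at 9
pos 3 'b': at 1 (via fail)
pos 4 'd': at 8 (via fail)
pos 5 'd': at 9
pos 6 'e': at 10  emit P2@[4:6]
pos 7 'a': at 0 (via fail)
pos 8 'c': at 7  emit P1@[8:8]
pos 9 'b': at 1 (via fail)
pos 10 'a': at 2
pos 11 'a': at 3
pos 12 'd': at 4
pos 13 'd': at 5
pos 14 'e': at 6  emit P0@[9:14],P2@[12:14]
pos 15 'b': at 1 (via fail)
pos 16 'a': at 2
pos 17 'a': at 3
pos 18 'd': at 4
pos 19 'd': at 5
pos 20 'e': at 6  emit P0@[15:20],P2@[18:20]
pos 21 'c': at 7 (via fail)  emit P1@[21:21]
pos 22 'b': at 1 (via fail)
pos 23 'b': at 1 (via fail)
pos 24 'a': at 2
pos 25 'a': at 3
pos 26 'd': at 4
pos 27 'd': at 5
pos 28 'e': at 6  emit P0@[23:28],P2@[26:28]
pos 29 'e': at 0 (via fail)
pos 30 'd': at 8
pos 31 'a': at 0 (via fail)
pos 32 'a': at 0
pos 33 'a': at 0
pos 34 'b': at 1
pos 35 'a': at 2
pos 36 'a': at 3
pos 37 'd': at 4
pos 38 'd': at 5
pos 39 'e': at 6  emit P0@[34:39],P2@[37:39]
pos 40 'e': at 0 (via fail)
pos 41 'b': at 1
pos 42 'a': at 2
pos 43 'a': at 3
pos 44 'd': at 4
pos 45 'd': at 5
pos 46 'e': at 6  emit P0@[41:46],P2@[44:46]
pos 47 'a': at 0 (via fail)
pos 48 'd': at 8
pos 49 'e': at 0 (via fail)
pos 50 'c': at 7  emit P1@[50:50]
pos 51 'd': at 8 (via fail)
pos 52 'd': at 9

Matches: [[0,1],[6,2],[8,1],[14,0],[14,2],[20,0],[20,2],[21,1],[28,0],[28,2],[39,0],[39,2],[46,0],[46,2],[50,1]]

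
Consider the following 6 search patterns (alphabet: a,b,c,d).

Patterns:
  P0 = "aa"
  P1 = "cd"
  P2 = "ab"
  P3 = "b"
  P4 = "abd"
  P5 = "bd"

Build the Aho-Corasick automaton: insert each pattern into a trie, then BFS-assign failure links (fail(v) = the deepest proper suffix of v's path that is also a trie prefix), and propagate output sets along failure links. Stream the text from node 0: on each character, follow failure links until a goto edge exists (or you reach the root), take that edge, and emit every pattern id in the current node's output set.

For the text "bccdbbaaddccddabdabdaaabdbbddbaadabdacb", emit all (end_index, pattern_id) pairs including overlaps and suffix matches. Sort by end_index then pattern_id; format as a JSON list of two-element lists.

Build:
Trie (insert patterns):
  0='ε' goto a→1 b→6 c→3
  1='a' goto a→2 b→5
  2='aa' goto ·  [P0 ends]
  3='c' goto d→4
  4='cd' goto ·  [P1 ends]
  5='ab' goto d→7  [P2 ends]
  6='b' goto d→8  [P3 ends]
  7='abd' goto ·  [P4 ends]
  8='bd' goto ·  [P5 ends]

BFS fail/out derivation:
  fail(1) 'a': from fail(0)=0 chase 'a': 0 ⇒ 0;  out=∅∪out(0)=∅
  fail(3) 'c': from fail(0)=0 chase 'c': 0 ⇒ 0;  out=∅∪out(0)=∅
  fail(6) 'b': from fail(0)=0 chase 'b': 0 ⇒ 0;  out={3}∪out(0)={3}
  fail(2) 'aa': from fail(1)=0 chase 'a': 0 ⇒ 1;  out={0}∪out(1)={0}
  fail(4) 'cd': from fail(3)=0 chase 'd': 0 ⇒ 0;  out={1}∪out(0)={1}
  fail(5) 'ab': from fail(1)=0 chase 'b': 0 ⇒ 6;  out={2}∪out(6)={2,3}
  fail(8) 'bd': from fail(6)=0 chase 'd': 0 ⇒ 0;  out={5}∪out(0)={5}
  fail(7) 'abd': from fail(5)=6 chase 'd': 6 ⇒ 8;  out={4}∪out(8)={4,5}

Scan:
pos 0 'b': at 6  → match P3@[0:0]
pos 1 'c': at 3 ·f
pos 2 'c': at 3 ·f
pos 3 'd': at 4  → match P1@[2:3]
pos 4 'b': at 6 ·f  → match P3@[4:4]
pos 5 'b': at 6 ·f  → match P3@[5:5]
pos 6 'a': at 1 ·f
pos 7 'a': at 2  → match P0@[6:7]
pos 8 'd': at 0 ·f
pos 9 'd': at 0
pos 10 'c': at 3
pos 11 'c': at 3 ·f
pos 12 'd': at 4  → match P1@[11:12]
pos 13 'd': at 0 ·f
pos 14 'a': at 1
pos 15 'b': at 5  → match P2@[14:15],P3@[15:15]
pos 16 'd': at 7  → match P4@[14:16],P5@[15:16]
pos 17 'a': at 1 ·f
pos 18 'b': at 5  → match P2@[17:18],P3@[18:18]
pos 19 'd': at 7  → match P4@[17:19],P5@[18:19]
pos 20 'a': at 1 ·f
pos 21 'a': at 2  → match P0@[20:21]
pos 22 'a': at 2 ·f  → match P0@[21:22]
pos 23 'b': at 5 ·f  → match P2@[22:23],P3@[23:23]
pos 24 'd': at 7  → match P4@[22:24],P5@[23:24]
pos 25 'b': at 6 ·f  → match P3@[25:25]
pos 26 'b': at 6 ·f  → match P3@[26:26]
pos 27 'd': at 8  → match P5@[26:27]
pos 28 'd': at 0 ·f
pos 29 'b': at 6  → match P3@[29:29]
pos 30 'a': at 1 ·f
pos 31 'a': at 2  → match P0@[30:31]
pos 32 'd': at 0 ·f
pos 33 'a': at 1
pos 34 'b': at 5  → match P2@[33:34],P3@[34:34]
pos 35 'd': at 7  → match P4@[33:35],P5@[34:35]
pos 36 'a': at 1 ·f
pos 37 'c': at 3 ·f
pos 38 'b': at 6 ·f  → match P3@[38:38]

Result: [[0,3],[3,1],[4,3],[5,3],[7,0],[12,1],[15,2],[15,3],[16,4],[16,5],[18,2],[18,3],[19,4],[19,5],[21,0],[22,0],[23,2],[23,3],[24,4],[24,5],[25,3],[26,3],[27,5],[29,3],[31,0],[34,2],[34,3],[35,4],[35,5],[38,3]]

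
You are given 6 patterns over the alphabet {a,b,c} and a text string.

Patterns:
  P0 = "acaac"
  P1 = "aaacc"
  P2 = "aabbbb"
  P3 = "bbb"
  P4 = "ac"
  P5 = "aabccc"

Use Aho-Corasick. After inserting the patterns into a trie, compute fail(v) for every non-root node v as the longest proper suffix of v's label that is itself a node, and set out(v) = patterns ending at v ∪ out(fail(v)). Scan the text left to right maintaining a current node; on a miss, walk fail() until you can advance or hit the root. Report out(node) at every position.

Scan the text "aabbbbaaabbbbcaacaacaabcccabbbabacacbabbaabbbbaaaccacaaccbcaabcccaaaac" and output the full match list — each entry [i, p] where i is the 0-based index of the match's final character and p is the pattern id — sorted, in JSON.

Construct AC machine:
Trie (insert patterns):
  0='ε' goto a→1 b→14
  1='a' goto a→6 c→2
  2='ac' goto a→3  ←P4
  3='aca' goto a→4
  4='acaa' goto c→5
  5='acaac' goto ·  ←P0
  6='aa' goto a→7 b→10
  7='aaa' goto c→8
  8='aaac' goto c→9
  9='aaacc' goto ·  ←P1
  10='aab' goto b→11 c→17
  11='aabb' goto b→12
  12='aabbb' goto b→13
  13='aabbbb' goto ·  ←P2
  14='b' goto b→15
  15='bb' goto b→16
  16='bbb' goto ·  ←P3
  17='aabc' goto c→18
  18='aabcc' goto c→19
  19='aabccc' goto ·  ←P5

Failure links (BFS by depth):
  n1('a'): parent n0 fail=0; on 'a' 0 → fail=0;  out ∅∪∅=∅
  n14('b'): parent n0 fail=0; on 'b' 0 → fail=0;  out ∅∪∅=∅
  n2('ac'): parent n1 fail=0; on 'c' 0 → fail=0;  out {4}∪∅={4}
  n6('aa'): parent n1 fail=0; on 'a' 0 → fail=1;  out ∅∪∅=∅
  n15('bb'): parent n14 fail=0; on 'b' 0 → fail=14;  out ∅∪∅=∅
  n3('aca'): parent n2 fail=0; on 'a' 0 → fail=1;  out ∅∪∅=∅
  n7('aaa'): parent n6 fail=1; on 'a' 1 → fail=6;  out ∅∪∅=∅
  n10('aab'): parent n6 fail=1; on 'b' 1→0 → fail=14;  out ∅∪∅=∅
  n16('bbb'): parent n15 fail=14; on 'b' 14 → fail=15;  out {3}∪∅={3}
  n4('acaa'): parent n3 fail=1; on 'a' 1 → fail=6;  out ∅∪∅=∅
  n8('aaac'): parent n7 fail=6; on 'c' 6→1 → fail=2;  out ∅∪{4}={4}
  n11('aabb'): parent n10 fail=14; on 'b' 14 → fail=15;  out ∅∪∅=∅
  n17('aabc'): parent n10 fail=14; on 'c' 14→0 → fail=0;  out ∅∪∅=∅
  n5('acaac'): parent n4 fail=6; on 'c' 6→1 → fail=2;  out {0}∪{4}={0,4}
  n9('aaacc'): parent n8 fail=2; on 'c' 2→0 → fail=0;  out {1}∪∅={1}
  n12('aabbb'): parent n11 fail=15; on 'b' 15 → fail=16;  out ∅∪{3}={3}
  n18('aabcc'): parent n17 fail=0; on 'c' 0 → fail=0;  out ∅∪∅=∅
  n13('aabbbb'): parent n12 fail=16; on 'b' 16→15 → fail=16;  out {2}∪{3}={2,3}
  n19('aabccc'): parent n18 fail=0; on 'c' 0 → fail=0;  out {5}∪∅={5}

Scan:
pos 0 'a': at 1
pos 1 'a': at 6
pos 2 'b': at 10
pos 3 'b': at 11
pos 4 'b': at 12  emit P3@[2:4]
pos 5 'b': at 13  emit P2@[0:5],P3@[3:5]
pos 6 'a': at 1 ·f
pos 7 'a': at 6
pos 8 'a': at 7
pos 9 'b': at 10 ·f
pos 10 'b': at 11
pos 11 'b': at 12  emit P3@[9:11]
pos 12 'b': at 13  emit P2@[7:12],P3@[10:12]
pos 13 'c': at 0 ·f
pos 14 'a': at 1
pos 15 'a': at 6
pos 16 'c': at 2 ·f  emit P4@[15:16]
pos 17 'a': at 3
pos 18 'a': at 4
pos 19 'c': at 5  emit P0@[15:19],P4@[18:19]
pos 20 'a': at 3 ·f
pos 21 'a': at 4
pos 22 'b': at 10 ·f
pos 23 'c': at 17
pos 24 'c': at 18
pos 25 'c': at 19  emit P5@[20:25]
pos 26 'a': at 1 ·f
pos 27 'b': at 14 ·f
pos 28 'b': at 15
pos 29 'b': at 16  emit P3@[27:29]
pos 30 'a': at 1 ·f
pos 31 'b': at 14 ·f
pos 32 'a': at 1 ·f
pos 33 'c': at 2  emit P4@[32:33]
pos 34 'a': at 3
pos 35 'c': at 2 ·f  emit P4@[34:35]
pos 36 'b': at 14 ·f
pos 37 'a': at 1 ·f
pos 38 'b': at 14 ·f
pos 39 'b': at 15
pos 40 'a': at 1 ·f
pos 41 'a': at 6
pos 42 'b': at 10
pos 43 'b': at 11
pos 44 'b': at 12  emit P3@[42:44]
pos 45 'b': at 13  emit P2@[40:45],P3@[43:45]
pos 46 'a': at 1 ·f
pos 47 'a': at 6
pos 48 'a': at 7
pos 49 'c': at 8  emit P4@[48:49]
pos 50 'c': at 9  emit P1@[46:50]
pos 51 'a': at 1 ·f
pos 52 'c': at 2  emit P4@[51:52]
pos 53 'a': at 3
pos 54 'a': at 4
pos 55 'c': at 5  emit P0@[51:55],P4@[54:55]
pos 56 'c': at 0 ·f
pos 57 'b': at 14
pos 58 'c': at 0 ·f
pos 59 'a': at 1
pos 60 'a': at 6
pos 61 'b': at 10
pos 62 'c': at 17
pos 63 'c': at 18
pos 64 'c': at 19  emit P5@[59:64]
pos 65 'a': at 1 ·f
pos 66 'a': at 6
pos 67 'a': at 7
pos 68 'a': at 7 ·f
pos 69 'c': at 8  emit P4@[68:69]

Result: [[4,3],[5,2],[5,3],[11,3],[12,2],[12,3],[16,4],[19,0],[19,4],[25,5],[29,3],[33,4],[35,4],[44,3],[45,2],[45,3],[49,4],[50,1],[52,4],[55,0],[55,4],[64,5],[69,4]]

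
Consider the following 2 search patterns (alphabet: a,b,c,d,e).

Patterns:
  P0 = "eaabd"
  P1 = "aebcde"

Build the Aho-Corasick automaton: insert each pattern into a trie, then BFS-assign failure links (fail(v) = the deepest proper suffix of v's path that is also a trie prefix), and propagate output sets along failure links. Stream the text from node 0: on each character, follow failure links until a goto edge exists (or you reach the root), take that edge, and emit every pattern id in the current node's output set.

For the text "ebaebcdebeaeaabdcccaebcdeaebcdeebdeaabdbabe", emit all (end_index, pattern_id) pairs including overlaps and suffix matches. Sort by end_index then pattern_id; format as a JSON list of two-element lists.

Build automaton:
Trie (insert patterns):
  n0 'ε': a→6 e→1
  n1 'e': a→2
  n2 'ea': a→3
  n3 'eaa': b→4
  n4 'eaab': d→5
  n5 'eaabd': ·  ←P0
  n6 'a': e→7
  n7 'ae': b→8
  n8 'aeb': c→9
  n9 'aebc': d→10
  n10 'aebcd': e→11
  n11 'aebcde': ·  ←P1

Failure links (BFS by depth):
  fail(1) 'e': from fail(0)=0 chase 'e': 0 ⇒ 0;  out=∅∪out(0)=∅
  fail(6) 'a': from fail(0)=0 chase 'a': 0 ⇒ 0;  out=∅∪out(0)=∅
  fail(2) 'ea': from fail(1)=0 chase 'a': 0 ⇒ 6;  out=∅∪out(6)=∅
  fail(7) 'ae': from fail(6)=0 chase 'e': 0 ⇒ 1;  out=∅∪out(1)=∅
  fail(3) 'eaa': from fail(2)=6 chase 'a': 6→0 ⇒ 6;  out=∅∪out(6)=∅
  fail(8) 'aeb': from fail(7)=1 chase 'b': 1→0 ⇒ 0;  out=∅∪out(0)=∅
  fail(4) 'eaab': from fail(3)=6 chase 'b': 6→0 ⇒ 0;  out=∅∪out(0)=∅
  fail(9) 'aebc': from fail(8)=0 chase 'c': 0 ⇒ 0;  out=∅∪out(0)=∅
  fail(5) 'eaabd': from fail(4)=0 chase 'd': 0 ⇒ 0;  out={0}∪out(0)={0}
  fail(10) 'aebcd': from fail(9)=0 chase 'd': 0 ⇒ 0;  out=∅∪out(0)=∅
  fail(11) 'aebcde': from fail(10)=0 chase 'e': 0 ⇒ 1;  out={1}∪out(1)={1}

Scan:
pos 0 'e': at 1
pos 1 'b': at 0 (via fail)
pos 2 'a': at 6
pos 3 'e': at 7
pos 4 'b': at 8
pos 5 'c': at 9
pos 6 'd': at 10
pos 7 'e': at 11  ** P1@[2:7]
pos 8 'b': at 0 (via fail)
pos 9 'e': at 1
pos 10 'a': at 2
pos 11 'e': at 7 (via fail)
pos 12 'a': at 2 (via fail)
pos 13 'a': at 3
pos 14 'b': at 4
pos 15 'd': at 5  ** P0@[11:15]
pos 16 'c': at 0 (via fail)
pos 17 'c': at 0
pos 18 'c': at 0
pos 19 'a': at 6
pos 20 'e': at 7
pos 21 'b': at 8
pos 22 'c': at 9
pos 23 'd': at 10
pos 24 'e': at 11  ** P1@[19:24]
pos 25 'a': at 2 (via fail)
pos 26 'e': at 7 (via fail)
pos 27 'b': at 8
pos 28 'c': at 9
pos 29 'd': at 10
pos 30 'e': at 11  ** P1@[25:30]
pos 31 'e': at 1 (via fail)
pos 32 'b': at 0 (via fail)
pos 33 'd': at 0
pos 34 'e': at 1
pos 35 'a': at 2
pos 36 'a': at 3
pos 37 'b': at 4
pos 38 'd': at 5  ** P0@[34:38]
pos 39 'b': at 0 (via fail)
pos 40 'a': at 6
pos 41 'b': at 0 (via fail)
pos 42 'e': at 1

All matches (sorted): [[7,1],[15,0],[24,1],[30,1],[38,0]]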